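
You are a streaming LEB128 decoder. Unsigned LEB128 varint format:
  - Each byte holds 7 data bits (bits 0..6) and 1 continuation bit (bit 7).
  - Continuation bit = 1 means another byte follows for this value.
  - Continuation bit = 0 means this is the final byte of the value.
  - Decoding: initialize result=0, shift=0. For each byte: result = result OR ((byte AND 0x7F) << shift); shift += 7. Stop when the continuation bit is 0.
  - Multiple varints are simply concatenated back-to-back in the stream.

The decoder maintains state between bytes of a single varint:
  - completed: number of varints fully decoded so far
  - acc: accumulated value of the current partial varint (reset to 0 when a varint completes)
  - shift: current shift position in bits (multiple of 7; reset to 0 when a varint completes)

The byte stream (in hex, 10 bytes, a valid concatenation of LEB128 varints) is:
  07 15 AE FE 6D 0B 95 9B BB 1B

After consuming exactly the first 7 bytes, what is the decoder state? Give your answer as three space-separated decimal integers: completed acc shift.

Answer: 4 21 7

Derivation:
byte[0]=0x07 cont=0 payload=0x07: varint #1 complete (value=7); reset -> completed=1 acc=0 shift=0
byte[1]=0x15 cont=0 payload=0x15: varint #2 complete (value=21); reset -> completed=2 acc=0 shift=0
byte[2]=0xAE cont=1 payload=0x2E: acc |= 46<<0 -> completed=2 acc=46 shift=7
byte[3]=0xFE cont=1 payload=0x7E: acc |= 126<<7 -> completed=2 acc=16174 shift=14
byte[4]=0x6D cont=0 payload=0x6D: varint #3 complete (value=1802030); reset -> completed=3 acc=0 shift=0
byte[5]=0x0B cont=0 payload=0x0B: varint #4 complete (value=11); reset -> completed=4 acc=0 shift=0
byte[6]=0x95 cont=1 payload=0x15: acc |= 21<<0 -> completed=4 acc=21 shift=7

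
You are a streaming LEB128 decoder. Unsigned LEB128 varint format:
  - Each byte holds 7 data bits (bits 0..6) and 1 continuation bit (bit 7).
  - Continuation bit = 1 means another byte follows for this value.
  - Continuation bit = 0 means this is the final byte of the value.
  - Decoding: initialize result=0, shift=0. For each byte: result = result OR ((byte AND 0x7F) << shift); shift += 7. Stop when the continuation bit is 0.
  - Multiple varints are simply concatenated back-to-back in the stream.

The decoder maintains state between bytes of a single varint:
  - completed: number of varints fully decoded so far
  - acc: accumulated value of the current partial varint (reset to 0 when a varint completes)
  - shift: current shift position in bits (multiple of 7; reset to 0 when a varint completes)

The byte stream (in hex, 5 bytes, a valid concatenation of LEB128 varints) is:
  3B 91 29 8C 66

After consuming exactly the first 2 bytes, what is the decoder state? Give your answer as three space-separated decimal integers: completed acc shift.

byte[0]=0x3B cont=0 payload=0x3B: varint #1 complete (value=59); reset -> completed=1 acc=0 shift=0
byte[1]=0x91 cont=1 payload=0x11: acc |= 17<<0 -> completed=1 acc=17 shift=7

Answer: 1 17 7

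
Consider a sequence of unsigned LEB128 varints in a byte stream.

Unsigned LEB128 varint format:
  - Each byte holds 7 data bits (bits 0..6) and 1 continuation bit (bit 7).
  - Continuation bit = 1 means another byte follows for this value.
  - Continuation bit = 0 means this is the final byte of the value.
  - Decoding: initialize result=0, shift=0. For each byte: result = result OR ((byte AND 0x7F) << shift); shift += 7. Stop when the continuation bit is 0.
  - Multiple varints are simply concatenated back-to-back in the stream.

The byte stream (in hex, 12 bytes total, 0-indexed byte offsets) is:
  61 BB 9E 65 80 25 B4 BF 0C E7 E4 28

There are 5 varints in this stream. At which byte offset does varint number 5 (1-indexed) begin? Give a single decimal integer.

Answer: 9

Derivation:
  byte[0]=0x61 cont=0 payload=0x61=97: acc |= 97<<0 -> acc=97 shift=7 [end]
Varint 1: bytes[0:1] = 61 -> value 97 (1 byte(s))
  byte[1]=0xBB cont=1 payload=0x3B=59: acc |= 59<<0 -> acc=59 shift=7
  byte[2]=0x9E cont=1 payload=0x1E=30: acc |= 30<<7 -> acc=3899 shift=14
  byte[3]=0x65 cont=0 payload=0x65=101: acc |= 101<<14 -> acc=1658683 shift=21 [end]
Varint 2: bytes[1:4] = BB 9E 65 -> value 1658683 (3 byte(s))
  byte[4]=0x80 cont=1 payload=0x00=0: acc |= 0<<0 -> acc=0 shift=7
  byte[5]=0x25 cont=0 payload=0x25=37: acc |= 37<<7 -> acc=4736 shift=14 [end]
Varint 3: bytes[4:6] = 80 25 -> value 4736 (2 byte(s))
  byte[6]=0xB4 cont=1 payload=0x34=52: acc |= 52<<0 -> acc=52 shift=7
  byte[7]=0xBF cont=1 payload=0x3F=63: acc |= 63<<7 -> acc=8116 shift=14
  byte[8]=0x0C cont=0 payload=0x0C=12: acc |= 12<<14 -> acc=204724 shift=21 [end]
Varint 4: bytes[6:9] = B4 BF 0C -> value 204724 (3 byte(s))
  byte[9]=0xE7 cont=1 payload=0x67=103: acc |= 103<<0 -> acc=103 shift=7
  byte[10]=0xE4 cont=1 payload=0x64=100: acc |= 100<<7 -> acc=12903 shift=14
  byte[11]=0x28 cont=0 payload=0x28=40: acc |= 40<<14 -> acc=668263 shift=21 [end]
Varint 5: bytes[9:12] = E7 E4 28 -> value 668263 (3 byte(s))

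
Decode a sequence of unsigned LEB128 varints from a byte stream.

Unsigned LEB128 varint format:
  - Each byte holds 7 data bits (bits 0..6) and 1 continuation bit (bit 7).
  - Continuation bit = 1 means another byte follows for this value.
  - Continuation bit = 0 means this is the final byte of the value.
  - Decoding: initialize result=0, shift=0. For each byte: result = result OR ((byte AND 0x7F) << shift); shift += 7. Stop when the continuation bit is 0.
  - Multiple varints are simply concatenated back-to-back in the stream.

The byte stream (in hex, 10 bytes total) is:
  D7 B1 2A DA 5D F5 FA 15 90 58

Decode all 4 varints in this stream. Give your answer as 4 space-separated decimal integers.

Answer: 694487 11994 359797 11280

Derivation:
  byte[0]=0xD7 cont=1 payload=0x57=87: acc |= 87<<0 -> acc=87 shift=7
  byte[1]=0xB1 cont=1 payload=0x31=49: acc |= 49<<7 -> acc=6359 shift=14
  byte[2]=0x2A cont=0 payload=0x2A=42: acc |= 42<<14 -> acc=694487 shift=21 [end]
Varint 1: bytes[0:3] = D7 B1 2A -> value 694487 (3 byte(s))
  byte[3]=0xDA cont=1 payload=0x5A=90: acc |= 90<<0 -> acc=90 shift=7
  byte[4]=0x5D cont=0 payload=0x5D=93: acc |= 93<<7 -> acc=11994 shift=14 [end]
Varint 2: bytes[3:5] = DA 5D -> value 11994 (2 byte(s))
  byte[5]=0xF5 cont=1 payload=0x75=117: acc |= 117<<0 -> acc=117 shift=7
  byte[6]=0xFA cont=1 payload=0x7A=122: acc |= 122<<7 -> acc=15733 shift=14
  byte[7]=0x15 cont=0 payload=0x15=21: acc |= 21<<14 -> acc=359797 shift=21 [end]
Varint 3: bytes[5:8] = F5 FA 15 -> value 359797 (3 byte(s))
  byte[8]=0x90 cont=1 payload=0x10=16: acc |= 16<<0 -> acc=16 shift=7
  byte[9]=0x58 cont=0 payload=0x58=88: acc |= 88<<7 -> acc=11280 shift=14 [end]
Varint 4: bytes[8:10] = 90 58 -> value 11280 (2 byte(s))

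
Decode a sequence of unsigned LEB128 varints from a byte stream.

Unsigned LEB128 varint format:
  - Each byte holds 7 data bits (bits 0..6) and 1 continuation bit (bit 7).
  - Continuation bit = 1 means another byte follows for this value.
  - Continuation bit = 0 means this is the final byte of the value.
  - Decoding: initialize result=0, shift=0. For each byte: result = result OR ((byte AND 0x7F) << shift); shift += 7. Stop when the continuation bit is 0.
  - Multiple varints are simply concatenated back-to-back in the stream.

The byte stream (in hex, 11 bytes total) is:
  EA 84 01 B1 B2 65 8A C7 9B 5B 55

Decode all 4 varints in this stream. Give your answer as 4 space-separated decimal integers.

  byte[0]=0xEA cont=1 payload=0x6A=106: acc |= 106<<0 -> acc=106 shift=7
  byte[1]=0x84 cont=1 payload=0x04=4: acc |= 4<<7 -> acc=618 shift=14
  byte[2]=0x01 cont=0 payload=0x01=1: acc |= 1<<14 -> acc=17002 shift=21 [end]
Varint 1: bytes[0:3] = EA 84 01 -> value 17002 (3 byte(s))
  byte[3]=0xB1 cont=1 payload=0x31=49: acc |= 49<<0 -> acc=49 shift=7
  byte[4]=0xB2 cont=1 payload=0x32=50: acc |= 50<<7 -> acc=6449 shift=14
  byte[5]=0x65 cont=0 payload=0x65=101: acc |= 101<<14 -> acc=1661233 shift=21 [end]
Varint 2: bytes[3:6] = B1 B2 65 -> value 1661233 (3 byte(s))
  byte[6]=0x8A cont=1 payload=0x0A=10: acc |= 10<<0 -> acc=10 shift=7
  byte[7]=0xC7 cont=1 payload=0x47=71: acc |= 71<<7 -> acc=9098 shift=14
  byte[8]=0x9B cont=1 payload=0x1B=27: acc |= 27<<14 -> acc=451466 shift=21
  byte[9]=0x5B cont=0 payload=0x5B=91: acc |= 91<<21 -> acc=191292298 shift=28 [end]
Varint 3: bytes[6:10] = 8A C7 9B 5B -> value 191292298 (4 byte(s))
  byte[10]=0x55 cont=0 payload=0x55=85: acc |= 85<<0 -> acc=85 shift=7 [end]
Varint 4: bytes[10:11] = 55 -> value 85 (1 byte(s))

Answer: 17002 1661233 191292298 85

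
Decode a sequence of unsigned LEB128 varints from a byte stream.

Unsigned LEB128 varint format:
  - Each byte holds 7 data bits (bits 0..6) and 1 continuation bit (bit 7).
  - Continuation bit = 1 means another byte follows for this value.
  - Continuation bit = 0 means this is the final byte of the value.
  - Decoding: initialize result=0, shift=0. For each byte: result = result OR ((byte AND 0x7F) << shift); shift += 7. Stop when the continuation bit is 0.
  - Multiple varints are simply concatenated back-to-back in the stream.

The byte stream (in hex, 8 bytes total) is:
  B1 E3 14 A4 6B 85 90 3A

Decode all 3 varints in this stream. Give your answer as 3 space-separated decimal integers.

  byte[0]=0xB1 cont=1 payload=0x31=49: acc |= 49<<0 -> acc=49 shift=7
  byte[1]=0xE3 cont=1 payload=0x63=99: acc |= 99<<7 -> acc=12721 shift=14
  byte[2]=0x14 cont=0 payload=0x14=20: acc |= 20<<14 -> acc=340401 shift=21 [end]
Varint 1: bytes[0:3] = B1 E3 14 -> value 340401 (3 byte(s))
  byte[3]=0xA4 cont=1 payload=0x24=36: acc |= 36<<0 -> acc=36 shift=7
  byte[4]=0x6B cont=0 payload=0x6B=107: acc |= 107<<7 -> acc=13732 shift=14 [end]
Varint 2: bytes[3:5] = A4 6B -> value 13732 (2 byte(s))
  byte[5]=0x85 cont=1 payload=0x05=5: acc |= 5<<0 -> acc=5 shift=7
  byte[6]=0x90 cont=1 payload=0x10=16: acc |= 16<<7 -> acc=2053 shift=14
  byte[7]=0x3A cont=0 payload=0x3A=58: acc |= 58<<14 -> acc=952325 shift=21 [end]
Varint 3: bytes[5:8] = 85 90 3A -> value 952325 (3 byte(s))

Answer: 340401 13732 952325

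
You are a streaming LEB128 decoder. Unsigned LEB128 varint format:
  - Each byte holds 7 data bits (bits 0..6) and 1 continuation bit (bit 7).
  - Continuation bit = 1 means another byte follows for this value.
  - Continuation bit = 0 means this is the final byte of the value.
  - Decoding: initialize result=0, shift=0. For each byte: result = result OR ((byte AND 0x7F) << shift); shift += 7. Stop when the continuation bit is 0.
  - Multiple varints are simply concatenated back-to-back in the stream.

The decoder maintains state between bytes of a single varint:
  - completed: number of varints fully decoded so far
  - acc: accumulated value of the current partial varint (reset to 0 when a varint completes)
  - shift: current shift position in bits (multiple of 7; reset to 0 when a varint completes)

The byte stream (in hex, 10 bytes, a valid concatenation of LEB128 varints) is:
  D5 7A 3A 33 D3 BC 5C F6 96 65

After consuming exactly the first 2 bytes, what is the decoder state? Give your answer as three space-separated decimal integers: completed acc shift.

byte[0]=0xD5 cont=1 payload=0x55: acc |= 85<<0 -> completed=0 acc=85 shift=7
byte[1]=0x7A cont=0 payload=0x7A: varint #1 complete (value=15701); reset -> completed=1 acc=0 shift=0

Answer: 1 0 0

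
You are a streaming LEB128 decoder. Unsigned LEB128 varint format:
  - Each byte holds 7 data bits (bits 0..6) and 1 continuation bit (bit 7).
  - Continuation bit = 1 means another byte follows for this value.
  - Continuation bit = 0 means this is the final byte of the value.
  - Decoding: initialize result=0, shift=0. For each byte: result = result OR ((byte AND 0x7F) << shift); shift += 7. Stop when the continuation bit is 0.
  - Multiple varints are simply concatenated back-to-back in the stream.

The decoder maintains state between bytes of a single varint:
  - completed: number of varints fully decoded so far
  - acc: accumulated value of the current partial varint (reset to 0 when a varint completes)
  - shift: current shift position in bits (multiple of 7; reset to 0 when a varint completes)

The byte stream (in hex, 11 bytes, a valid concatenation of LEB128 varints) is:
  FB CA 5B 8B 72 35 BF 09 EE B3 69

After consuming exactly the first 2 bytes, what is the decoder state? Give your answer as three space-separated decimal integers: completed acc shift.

byte[0]=0xFB cont=1 payload=0x7B: acc |= 123<<0 -> completed=0 acc=123 shift=7
byte[1]=0xCA cont=1 payload=0x4A: acc |= 74<<7 -> completed=0 acc=9595 shift=14

Answer: 0 9595 14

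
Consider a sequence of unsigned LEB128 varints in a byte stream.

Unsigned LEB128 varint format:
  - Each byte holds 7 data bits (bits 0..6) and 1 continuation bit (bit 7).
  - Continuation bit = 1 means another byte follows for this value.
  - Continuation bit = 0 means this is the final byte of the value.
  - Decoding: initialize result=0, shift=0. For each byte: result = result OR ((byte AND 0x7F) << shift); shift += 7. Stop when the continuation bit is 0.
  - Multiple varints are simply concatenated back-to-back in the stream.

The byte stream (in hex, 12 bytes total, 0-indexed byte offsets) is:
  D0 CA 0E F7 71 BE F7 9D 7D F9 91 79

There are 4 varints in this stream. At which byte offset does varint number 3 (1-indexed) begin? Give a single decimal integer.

Answer: 5

Derivation:
  byte[0]=0xD0 cont=1 payload=0x50=80: acc |= 80<<0 -> acc=80 shift=7
  byte[1]=0xCA cont=1 payload=0x4A=74: acc |= 74<<7 -> acc=9552 shift=14
  byte[2]=0x0E cont=0 payload=0x0E=14: acc |= 14<<14 -> acc=238928 shift=21 [end]
Varint 1: bytes[0:3] = D0 CA 0E -> value 238928 (3 byte(s))
  byte[3]=0xF7 cont=1 payload=0x77=119: acc |= 119<<0 -> acc=119 shift=7
  byte[4]=0x71 cont=0 payload=0x71=113: acc |= 113<<7 -> acc=14583 shift=14 [end]
Varint 2: bytes[3:5] = F7 71 -> value 14583 (2 byte(s))
  byte[5]=0xBE cont=1 payload=0x3E=62: acc |= 62<<0 -> acc=62 shift=7
  byte[6]=0xF7 cont=1 payload=0x77=119: acc |= 119<<7 -> acc=15294 shift=14
  byte[7]=0x9D cont=1 payload=0x1D=29: acc |= 29<<14 -> acc=490430 shift=21
  byte[8]=0x7D cont=0 payload=0x7D=125: acc |= 125<<21 -> acc=262634430 shift=28 [end]
Varint 3: bytes[5:9] = BE F7 9D 7D -> value 262634430 (4 byte(s))
  byte[9]=0xF9 cont=1 payload=0x79=121: acc |= 121<<0 -> acc=121 shift=7
  byte[10]=0x91 cont=1 payload=0x11=17: acc |= 17<<7 -> acc=2297 shift=14
  byte[11]=0x79 cont=0 payload=0x79=121: acc |= 121<<14 -> acc=1984761 shift=21 [end]
Varint 4: bytes[9:12] = F9 91 79 -> value 1984761 (3 byte(s))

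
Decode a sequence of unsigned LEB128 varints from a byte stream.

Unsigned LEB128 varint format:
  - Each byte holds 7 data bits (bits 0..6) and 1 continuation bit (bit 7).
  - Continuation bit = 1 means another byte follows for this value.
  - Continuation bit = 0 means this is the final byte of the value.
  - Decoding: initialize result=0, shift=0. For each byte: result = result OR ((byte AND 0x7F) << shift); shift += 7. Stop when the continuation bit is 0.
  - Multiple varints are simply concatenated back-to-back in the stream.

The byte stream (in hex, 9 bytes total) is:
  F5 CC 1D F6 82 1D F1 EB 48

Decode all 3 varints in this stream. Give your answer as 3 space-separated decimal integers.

  byte[0]=0xF5 cont=1 payload=0x75=117: acc |= 117<<0 -> acc=117 shift=7
  byte[1]=0xCC cont=1 payload=0x4C=76: acc |= 76<<7 -> acc=9845 shift=14
  byte[2]=0x1D cont=0 payload=0x1D=29: acc |= 29<<14 -> acc=484981 shift=21 [end]
Varint 1: bytes[0:3] = F5 CC 1D -> value 484981 (3 byte(s))
  byte[3]=0xF6 cont=1 payload=0x76=118: acc |= 118<<0 -> acc=118 shift=7
  byte[4]=0x82 cont=1 payload=0x02=2: acc |= 2<<7 -> acc=374 shift=14
  byte[5]=0x1D cont=0 payload=0x1D=29: acc |= 29<<14 -> acc=475510 shift=21 [end]
Varint 2: bytes[3:6] = F6 82 1D -> value 475510 (3 byte(s))
  byte[6]=0xF1 cont=1 payload=0x71=113: acc |= 113<<0 -> acc=113 shift=7
  byte[7]=0xEB cont=1 payload=0x6B=107: acc |= 107<<7 -> acc=13809 shift=14
  byte[8]=0x48 cont=0 payload=0x48=72: acc |= 72<<14 -> acc=1193457 shift=21 [end]
Varint 3: bytes[6:9] = F1 EB 48 -> value 1193457 (3 byte(s))

Answer: 484981 475510 1193457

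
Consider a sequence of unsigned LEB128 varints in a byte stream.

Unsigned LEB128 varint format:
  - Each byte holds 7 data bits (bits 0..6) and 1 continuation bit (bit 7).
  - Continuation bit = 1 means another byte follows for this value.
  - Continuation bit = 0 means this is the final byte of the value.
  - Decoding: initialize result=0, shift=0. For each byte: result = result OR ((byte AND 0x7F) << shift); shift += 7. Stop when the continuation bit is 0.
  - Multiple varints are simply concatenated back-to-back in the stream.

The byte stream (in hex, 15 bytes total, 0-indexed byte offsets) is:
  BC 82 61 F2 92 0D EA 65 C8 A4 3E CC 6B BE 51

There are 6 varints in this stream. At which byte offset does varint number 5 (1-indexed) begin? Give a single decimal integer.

  byte[0]=0xBC cont=1 payload=0x3C=60: acc |= 60<<0 -> acc=60 shift=7
  byte[1]=0x82 cont=1 payload=0x02=2: acc |= 2<<7 -> acc=316 shift=14
  byte[2]=0x61 cont=0 payload=0x61=97: acc |= 97<<14 -> acc=1589564 shift=21 [end]
Varint 1: bytes[0:3] = BC 82 61 -> value 1589564 (3 byte(s))
  byte[3]=0xF2 cont=1 payload=0x72=114: acc |= 114<<0 -> acc=114 shift=7
  byte[4]=0x92 cont=1 payload=0x12=18: acc |= 18<<7 -> acc=2418 shift=14
  byte[5]=0x0D cont=0 payload=0x0D=13: acc |= 13<<14 -> acc=215410 shift=21 [end]
Varint 2: bytes[3:6] = F2 92 0D -> value 215410 (3 byte(s))
  byte[6]=0xEA cont=1 payload=0x6A=106: acc |= 106<<0 -> acc=106 shift=7
  byte[7]=0x65 cont=0 payload=0x65=101: acc |= 101<<7 -> acc=13034 shift=14 [end]
Varint 3: bytes[6:8] = EA 65 -> value 13034 (2 byte(s))
  byte[8]=0xC8 cont=1 payload=0x48=72: acc |= 72<<0 -> acc=72 shift=7
  byte[9]=0xA4 cont=1 payload=0x24=36: acc |= 36<<7 -> acc=4680 shift=14
  byte[10]=0x3E cont=0 payload=0x3E=62: acc |= 62<<14 -> acc=1020488 shift=21 [end]
Varint 4: bytes[8:11] = C8 A4 3E -> value 1020488 (3 byte(s))
  byte[11]=0xCC cont=1 payload=0x4C=76: acc |= 76<<0 -> acc=76 shift=7
  byte[12]=0x6B cont=0 payload=0x6B=107: acc |= 107<<7 -> acc=13772 shift=14 [end]
Varint 5: bytes[11:13] = CC 6B -> value 13772 (2 byte(s))
  byte[13]=0xBE cont=1 payload=0x3E=62: acc |= 62<<0 -> acc=62 shift=7
  byte[14]=0x51 cont=0 payload=0x51=81: acc |= 81<<7 -> acc=10430 shift=14 [end]
Varint 6: bytes[13:15] = BE 51 -> value 10430 (2 byte(s))

Answer: 11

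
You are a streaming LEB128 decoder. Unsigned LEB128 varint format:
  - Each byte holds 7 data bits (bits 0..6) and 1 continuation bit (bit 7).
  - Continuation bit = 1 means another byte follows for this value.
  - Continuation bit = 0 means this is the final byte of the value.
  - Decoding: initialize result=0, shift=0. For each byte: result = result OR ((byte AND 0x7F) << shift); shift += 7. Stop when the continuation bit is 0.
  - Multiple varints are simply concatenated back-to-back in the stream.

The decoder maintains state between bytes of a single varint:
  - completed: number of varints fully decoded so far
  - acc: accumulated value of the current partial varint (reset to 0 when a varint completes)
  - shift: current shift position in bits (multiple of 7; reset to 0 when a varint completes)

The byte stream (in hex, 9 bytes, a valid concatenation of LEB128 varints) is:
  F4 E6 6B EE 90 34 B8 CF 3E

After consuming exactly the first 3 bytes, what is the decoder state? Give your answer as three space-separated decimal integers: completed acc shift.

Answer: 1 0 0

Derivation:
byte[0]=0xF4 cont=1 payload=0x74: acc |= 116<<0 -> completed=0 acc=116 shift=7
byte[1]=0xE6 cont=1 payload=0x66: acc |= 102<<7 -> completed=0 acc=13172 shift=14
byte[2]=0x6B cont=0 payload=0x6B: varint #1 complete (value=1766260); reset -> completed=1 acc=0 shift=0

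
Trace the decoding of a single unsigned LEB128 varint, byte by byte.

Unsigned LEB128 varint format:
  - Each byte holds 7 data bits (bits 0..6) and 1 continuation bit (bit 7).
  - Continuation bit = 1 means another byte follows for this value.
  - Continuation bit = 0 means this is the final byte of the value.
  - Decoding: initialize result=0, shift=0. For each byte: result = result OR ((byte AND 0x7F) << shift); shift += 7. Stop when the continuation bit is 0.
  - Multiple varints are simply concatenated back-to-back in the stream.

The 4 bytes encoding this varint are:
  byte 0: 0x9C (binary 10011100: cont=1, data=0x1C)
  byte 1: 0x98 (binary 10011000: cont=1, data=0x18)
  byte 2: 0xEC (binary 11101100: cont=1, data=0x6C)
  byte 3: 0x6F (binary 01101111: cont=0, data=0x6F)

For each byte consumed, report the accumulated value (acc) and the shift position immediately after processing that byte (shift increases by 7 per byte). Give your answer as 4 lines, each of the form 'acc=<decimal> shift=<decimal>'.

byte 0=0x9C: payload=0x1C=28, contrib = 28<<0 = 28; acc -> 28, shift -> 7
byte 1=0x98: payload=0x18=24, contrib = 24<<7 = 3072; acc -> 3100, shift -> 14
byte 2=0xEC: payload=0x6C=108, contrib = 108<<14 = 1769472; acc -> 1772572, shift -> 21
byte 3=0x6F: payload=0x6F=111, contrib = 111<<21 = 232783872; acc -> 234556444, shift -> 28

Answer: acc=28 shift=7
acc=3100 shift=14
acc=1772572 shift=21
acc=234556444 shift=28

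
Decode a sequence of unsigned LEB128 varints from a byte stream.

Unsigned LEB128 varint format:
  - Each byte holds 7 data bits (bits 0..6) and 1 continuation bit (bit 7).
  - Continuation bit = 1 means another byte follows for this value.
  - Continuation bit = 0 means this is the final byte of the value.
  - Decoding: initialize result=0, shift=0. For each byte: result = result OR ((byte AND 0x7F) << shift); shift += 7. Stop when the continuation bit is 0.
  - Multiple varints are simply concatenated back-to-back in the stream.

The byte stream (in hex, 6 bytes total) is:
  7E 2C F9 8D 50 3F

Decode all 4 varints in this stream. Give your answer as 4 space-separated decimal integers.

  byte[0]=0x7E cont=0 payload=0x7E=126: acc |= 126<<0 -> acc=126 shift=7 [end]
Varint 1: bytes[0:1] = 7E -> value 126 (1 byte(s))
  byte[1]=0x2C cont=0 payload=0x2C=44: acc |= 44<<0 -> acc=44 shift=7 [end]
Varint 2: bytes[1:2] = 2C -> value 44 (1 byte(s))
  byte[2]=0xF9 cont=1 payload=0x79=121: acc |= 121<<0 -> acc=121 shift=7
  byte[3]=0x8D cont=1 payload=0x0D=13: acc |= 13<<7 -> acc=1785 shift=14
  byte[4]=0x50 cont=0 payload=0x50=80: acc |= 80<<14 -> acc=1312505 shift=21 [end]
Varint 3: bytes[2:5] = F9 8D 50 -> value 1312505 (3 byte(s))
  byte[5]=0x3F cont=0 payload=0x3F=63: acc |= 63<<0 -> acc=63 shift=7 [end]
Varint 4: bytes[5:6] = 3F -> value 63 (1 byte(s))

Answer: 126 44 1312505 63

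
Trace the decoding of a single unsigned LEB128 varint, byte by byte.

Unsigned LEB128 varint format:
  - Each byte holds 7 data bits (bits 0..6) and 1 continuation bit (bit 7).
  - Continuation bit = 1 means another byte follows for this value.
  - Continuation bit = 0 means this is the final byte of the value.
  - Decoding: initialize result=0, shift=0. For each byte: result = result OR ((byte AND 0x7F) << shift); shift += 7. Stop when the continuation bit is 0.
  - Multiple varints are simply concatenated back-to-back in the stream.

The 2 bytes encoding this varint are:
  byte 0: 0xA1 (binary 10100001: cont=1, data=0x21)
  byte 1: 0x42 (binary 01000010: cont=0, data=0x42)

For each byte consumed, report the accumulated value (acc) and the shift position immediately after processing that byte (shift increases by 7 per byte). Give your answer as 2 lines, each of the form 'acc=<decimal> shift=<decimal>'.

byte 0=0xA1: payload=0x21=33, contrib = 33<<0 = 33; acc -> 33, shift -> 7
byte 1=0x42: payload=0x42=66, contrib = 66<<7 = 8448; acc -> 8481, shift -> 14

Answer: acc=33 shift=7
acc=8481 shift=14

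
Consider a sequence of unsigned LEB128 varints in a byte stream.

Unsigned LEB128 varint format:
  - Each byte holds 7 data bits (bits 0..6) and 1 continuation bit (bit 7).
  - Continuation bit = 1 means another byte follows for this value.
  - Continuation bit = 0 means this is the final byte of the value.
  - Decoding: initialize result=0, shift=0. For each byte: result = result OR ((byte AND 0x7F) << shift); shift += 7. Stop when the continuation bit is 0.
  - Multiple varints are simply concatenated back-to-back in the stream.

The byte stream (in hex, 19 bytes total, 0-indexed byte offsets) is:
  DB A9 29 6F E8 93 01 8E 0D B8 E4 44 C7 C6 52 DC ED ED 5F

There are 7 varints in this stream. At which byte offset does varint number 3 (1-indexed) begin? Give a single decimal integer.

  byte[0]=0xDB cont=1 payload=0x5B=91: acc |= 91<<0 -> acc=91 shift=7
  byte[1]=0xA9 cont=1 payload=0x29=41: acc |= 41<<7 -> acc=5339 shift=14
  byte[2]=0x29 cont=0 payload=0x29=41: acc |= 41<<14 -> acc=677083 shift=21 [end]
Varint 1: bytes[0:3] = DB A9 29 -> value 677083 (3 byte(s))
  byte[3]=0x6F cont=0 payload=0x6F=111: acc |= 111<<0 -> acc=111 shift=7 [end]
Varint 2: bytes[3:4] = 6F -> value 111 (1 byte(s))
  byte[4]=0xE8 cont=1 payload=0x68=104: acc |= 104<<0 -> acc=104 shift=7
  byte[5]=0x93 cont=1 payload=0x13=19: acc |= 19<<7 -> acc=2536 shift=14
  byte[6]=0x01 cont=0 payload=0x01=1: acc |= 1<<14 -> acc=18920 shift=21 [end]
Varint 3: bytes[4:7] = E8 93 01 -> value 18920 (3 byte(s))
  byte[7]=0x8E cont=1 payload=0x0E=14: acc |= 14<<0 -> acc=14 shift=7
  byte[8]=0x0D cont=0 payload=0x0D=13: acc |= 13<<7 -> acc=1678 shift=14 [end]
Varint 4: bytes[7:9] = 8E 0D -> value 1678 (2 byte(s))
  byte[9]=0xB8 cont=1 payload=0x38=56: acc |= 56<<0 -> acc=56 shift=7
  byte[10]=0xE4 cont=1 payload=0x64=100: acc |= 100<<7 -> acc=12856 shift=14
  byte[11]=0x44 cont=0 payload=0x44=68: acc |= 68<<14 -> acc=1126968 shift=21 [end]
Varint 5: bytes[9:12] = B8 E4 44 -> value 1126968 (3 byte(s))
  byte[12]=0xC7 cont=1 payload=0x47=71: acc |= 71<<0 -> acc=71 shift=7
  byte[13]=0xC6 cont=1 payload=0x46=70: acc |= 70<<7 -> acc=9031 shift=14
  byte[14]=0x52 cont=0 payload=0x52=82: acc |= 82<<14 -> acc=1352519 shift=21 [end]
Varint 6: bytes[12:15] = C7 C6 52 -> value 1352519 (3 byte(s))
  byte[15]=0xDC cont=1 payload=0x5C=92: acc |= 92<<0 -> acc=92 shift=7
  byte[16]=0xED cont=1 payload=0x6D=109: acc |= 109<<7 -> acc=14044 shift=14
  byte[17]=0xED cont=1 payload=0x6D=109: acc |= 109<<14 -> acc=1799900 shift=21
  byte[18]=0x5F cont=0 payload=0x5F=95: acc |= 95<<21 -> acc=201029340 shift=28 [end]
Varint 7: bytes[15:19] = DC ED ED 5F -> value 201029340 (4 byte(s))

Answer: 4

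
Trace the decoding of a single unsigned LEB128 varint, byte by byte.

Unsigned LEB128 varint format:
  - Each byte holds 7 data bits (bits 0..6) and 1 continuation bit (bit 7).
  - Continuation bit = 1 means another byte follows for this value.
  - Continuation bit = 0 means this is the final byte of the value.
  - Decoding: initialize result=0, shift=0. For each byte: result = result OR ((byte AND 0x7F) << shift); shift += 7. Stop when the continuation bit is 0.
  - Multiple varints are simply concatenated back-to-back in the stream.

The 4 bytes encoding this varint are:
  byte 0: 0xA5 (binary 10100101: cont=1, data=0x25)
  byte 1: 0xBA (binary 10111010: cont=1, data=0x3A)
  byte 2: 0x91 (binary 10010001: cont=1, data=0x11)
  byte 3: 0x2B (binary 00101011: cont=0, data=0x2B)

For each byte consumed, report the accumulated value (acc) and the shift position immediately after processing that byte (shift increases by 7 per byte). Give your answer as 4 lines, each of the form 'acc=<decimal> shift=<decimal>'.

Answer: acc=37 shift=7
acc=7461 shift=14
acc=285989 shift=21
acc=90463525 shift=28

Derivation:
byte 0=0xA5: payload=0x25=37, contrib = 37<<0 = 37; acc -> 37, shift -> 7
byte 1=0xBA: payload=0x3A=58, contrib = 58<<7 = 7424; acc -> 7461, shift -> 14
byte 2=0x91: payload=0x11=17, contrib = 17<<14 = 278528; acc -> 285989, shift -> 21
byte 3=0x2B: payload=0x2B=43, contrib = 43<<21 = 90177536; acc -> 90463525, shift -> 28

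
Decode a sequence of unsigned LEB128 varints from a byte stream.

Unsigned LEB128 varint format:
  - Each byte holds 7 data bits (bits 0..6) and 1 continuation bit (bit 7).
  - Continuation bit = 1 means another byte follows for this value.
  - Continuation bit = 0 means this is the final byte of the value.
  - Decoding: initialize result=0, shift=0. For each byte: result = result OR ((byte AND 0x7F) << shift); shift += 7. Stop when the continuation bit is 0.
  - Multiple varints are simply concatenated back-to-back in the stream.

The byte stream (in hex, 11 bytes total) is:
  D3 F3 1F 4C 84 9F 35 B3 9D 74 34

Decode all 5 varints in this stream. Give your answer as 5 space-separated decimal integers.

  byte[0]=0xD3 cont=1 payload=0x53=83: acc |= 83<<0 -> acc=83 shift=7
  byte[1]=0xF3 cont=1 payload=0x73=115: acc |= 115<<7 -> acc=14803 shift=14
  byte[2]=0x1F cont=0 payload=0x1F=31: acc |= 31<<14 -> acc=522707 shift=21 [end]
Varint 1: bytes[0:3] = D3 F3 1F -> value 522707 (3 byte(s))
  byte[3]=0x4C cont=0 payload=0x4C=76: acc |= 76<<0 -> acc=76 shift=7 [end]
Varint 2: bytes[3:4] = 4C -> value 76 (1 byte(s))
  byte[4]=0x84 cont=1 payload=0x04=4: acc |= 4<<0 -> acc=4 shift=7
  byte[5]=0x9F cont=1 payload=0x1F=31: acc |= 31<<7 -> acc=3972 shift=14
  byte[6]=0x35 cont=0 payload=0x35=53: acc |= 53<<14 -> acc=872324 shift=21 [end]
Varint 3: bytes[4:7] = 84 9F 35 -> value 872324 (3 byte(s))
  byte[7]=0xB3 cont=1 payload=0x33=51: acc |= 51<<0 -> acc=51 shift=7
  byte[8]=0x9D cont=1 payload=0x1D=29: acc |= 29<<7 -> acc=3763 shift=14
  byte[9]=0x74 cont=0 payload=0x74=116: acc |= 116<<14 -> acc=1904307 shift=21 [end]
Varint 4: bytes[7:10] = B3 9D 74 -> value 1904307 (3 byte(s))
  byte[10]=0x34 cont=0 payload=0x34=52: acc |= 52<<0 -> acc=52 shift=7 [end]
Varint 5: bytes[10:11] = 34 -> value 52 (1 byte(s))

Answer: 522707 76 872324 1904307 52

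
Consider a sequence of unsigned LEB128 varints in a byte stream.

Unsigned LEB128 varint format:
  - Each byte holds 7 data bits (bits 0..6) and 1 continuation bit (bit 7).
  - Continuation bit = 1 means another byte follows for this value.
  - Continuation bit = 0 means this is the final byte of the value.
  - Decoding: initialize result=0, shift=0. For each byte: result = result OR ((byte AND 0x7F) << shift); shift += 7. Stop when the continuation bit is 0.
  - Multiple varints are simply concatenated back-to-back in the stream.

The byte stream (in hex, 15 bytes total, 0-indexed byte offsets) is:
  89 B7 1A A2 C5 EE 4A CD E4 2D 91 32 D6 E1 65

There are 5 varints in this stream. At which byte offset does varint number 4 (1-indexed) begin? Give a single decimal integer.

Answer: 10

Derivation:
  byte[0]=0x89 cont=1 payload=0x09=9: acc |= 9<<0 -> acc=9 shift=7
  byte[1]=0xB7 cont=1 payload=0x37=55: acc |= 55<<7 -> acc=7049 shift=14
  byte[2]=0x1A cont=0 payload=0x1A=26: acc |= 26<<14 -> acc=433033 shift=21 [end]
Varint 1: bytes[0:3] = 89 B7 1A -> value 433033 (3 byte(s))
  byte[3]=0xA2 cont=1 payload=0x22=34: acc |= 34<<0 -> acc=34 shift=7
  byte[4]=0xC5 cont=1 payload=0x45=69: acc |= 69<<7 -> acc=8866 shift=14
  byte[5]=0xEE cont=1 payload=0x6E=110: acc |= 110<<14 -> acc=1811106 shift=21
  byte[6]=0x4A cont=0 payload=0x4A=74: acc |= 74<<21 -> acc=157000354 shift=28 [end]
Varint 2: bytes[3:7] = A2 C5 EE 4A -> value 157000354 (4 byte(s))
  byte[7]=0xCD cont=1 payload=0x4D=77: acc |= 77<<0 -> acc=77 shift=7
  byte[8]=0xE4 cont=1 payload=0x64=100: acc |= 100<<7 -> acc=12877 shift=14
  byte[9]=0x2D cont=0 payload=0x2D=45: acc |= 45<<14 -> acc=750157 shift=21 [end]
Varint 3: bytes[7:10] = CD E4 2D -> value 750157 (3 byte(s))
  byte[10]=0x91 cont=1 payload=0x11=17: acc |= 17<<0 -> acc=17 shift=7
  byte[11]=0x32 cont=0 payload=0x32=50: acc |= 50<<7 -> acc=6417 shift=14 [end]
Varint 4: bytes[10:12] = 91 32 -> value 6417 (2 byte(s))
  byte[12]=0xD6 cont=1 payload=0x56=86: acc |= 86<<0 -> acc=86 shift=7
  byte[13]=0xE1 cont=1 payload=0x61=97: acc |= 97<<7 -> acc=12502 shift=14
  byte[14]=0x65 cont=0 payload=0x65=101: acc |= 101<<14 -> acc=1667286 shift=21 [end]
Varint 5: bytes[12:15] = D6 E1 65 -> value 1667286 (3 byte(s))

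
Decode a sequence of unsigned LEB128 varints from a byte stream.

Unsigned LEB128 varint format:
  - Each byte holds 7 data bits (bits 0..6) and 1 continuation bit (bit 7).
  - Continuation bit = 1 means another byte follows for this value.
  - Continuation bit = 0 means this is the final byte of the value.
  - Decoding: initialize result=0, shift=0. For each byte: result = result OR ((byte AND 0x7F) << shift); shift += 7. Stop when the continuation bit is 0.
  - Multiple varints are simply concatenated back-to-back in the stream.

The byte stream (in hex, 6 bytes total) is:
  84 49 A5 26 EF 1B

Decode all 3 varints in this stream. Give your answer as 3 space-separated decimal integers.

  byte[0]=0x84 cont=1 payload=0x04=4: acc |= 4<<0 -> acc=4 shift=7
  byte[1]=0x49 cont=0 payload=0x49=73: acc |= 73<<7 -> acc=9348 shift=14 [end]
Varint 1: bytes[0:2] = 84 49 -> value 9348 (2 byte(s))
  byte[2]=0xA5 cont=1 payload=0x25=37: acc |= 37<<0 -> acc=37 shift=7
  byte[3]=0x26 cont=0 payload=0x26=38: acc |= 38<<7 -> acc=4901 shift=14 [end]
Varint 2: bytes[2:4] = A5 26 -> value 4901 (2 byte(s))
  byte[4]=0xEF cont=1 payload=0x6F=111: acc |= 111<<0 -> acc=111 shift=7
  byte[5]=0x1B cont=0 payload=0x1B=27: acc |= 27<<7 -> acc=3567 shift=14 [end]
Varint 3: bytes[4:6] = EF 1B -> value 3567 (2 byte(s))

Answer: 9348 4901 3567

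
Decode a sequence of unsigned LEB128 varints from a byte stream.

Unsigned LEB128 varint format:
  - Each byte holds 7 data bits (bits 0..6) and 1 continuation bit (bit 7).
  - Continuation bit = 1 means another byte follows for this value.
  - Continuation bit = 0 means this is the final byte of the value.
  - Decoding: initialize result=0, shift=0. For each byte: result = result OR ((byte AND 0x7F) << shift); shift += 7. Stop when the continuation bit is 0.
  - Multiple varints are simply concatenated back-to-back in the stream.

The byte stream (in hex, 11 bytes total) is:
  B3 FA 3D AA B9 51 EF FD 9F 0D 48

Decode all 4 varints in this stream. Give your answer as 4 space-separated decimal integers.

Answer: 1015091 1334442 27786991 72

Derivation:
  byte[0]=0xB3 cont=1 payload=0x33=51: acc |= 51<<0 -> acc=51 shift=7
  byte[1]=0xFA cont=1 payload=0x7A=122: acc |= 122<<7 -> acc=15667 shift=14
  byte[2]=0x3D cont=0 payload=0x3D=61: acc |= 61<<14 -> acc=1015091 shift=21 [end]
Varint 1: bytes[0:3] = B3 FA 3D -> value 1015091 (3 byte(s))
  byte[3]=0xAA cont=1 payload=0x2A=42: acc |= 42<<0 -> acc=42 shift=7
  byte[4]=0xB9 cont=1 payload=0x39=57: acc |= 57<<7 -> acc=7338 shift=14
  byte[5]=0x51 cont=0 payload=0x51=81: acc |= 81<<14 -> acc=1334442 shift=21 [end]
Varint 2: bytes[3:6] = AA B9 51 -> value 1334442 (3 byte(s))
  byte[6]=0xEF cont=1 payload=0x6F=111: acc |= 111<<0 -> acc=111 shift=7
  byte[7]=0xFD cont=1 payload=0x7D=125: acc |= 125<<7 -> acc=16111 shift=14
  byte[8]=0x9F cont=1 payload=0x1F=31: acc |= 31<<14 -> acc=524015 shift=21
  byte[9]=0x0D cont=0 payload=0x0D=13: acc |= 13<<21 -> acc=27786991 shift=28 [end]
Varint 3: bytes[6:10] = EF FD 9F 0D -> value 27786991 (4 byte(s))
  byte[10]=0x48 cont=0 payload=0x48=72: acc |= 72<<0 -> acc=72 shift=7 [end]
Varint 4: bytes[10:11] = 48 -> value 72 (1 byte(s))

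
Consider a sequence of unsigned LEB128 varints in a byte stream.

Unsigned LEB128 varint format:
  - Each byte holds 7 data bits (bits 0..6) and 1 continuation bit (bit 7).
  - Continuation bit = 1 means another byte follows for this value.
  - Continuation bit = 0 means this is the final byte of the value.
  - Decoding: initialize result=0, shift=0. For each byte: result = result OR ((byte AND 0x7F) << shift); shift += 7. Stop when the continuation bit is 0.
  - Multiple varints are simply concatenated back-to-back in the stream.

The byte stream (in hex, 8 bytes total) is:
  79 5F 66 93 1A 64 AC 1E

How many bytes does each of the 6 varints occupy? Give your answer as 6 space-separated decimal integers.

Answer: 1 1 1 2 1 2

Derivation:
  byte[0]=0x79 cont=0 payload=0x79=121: acc |= 121<<0 -> acc=121 shift=7 [end]
Varint 1: bytes[0:1] = 79 -> value 121 (1 byte(s))
  byte[1]=0x5F cont=0 payload=0x5F=95: acc |= 95<<0 -> acc=95 shift=7 [end]
Varint 2: bytes[1:2] = 5F -> value 95 (1 byte(s))
  byte[2]=0x66 cont=0 payload=0x66=102: acc |= 102<<0 -> acc=102 shift=7 [end]
Varint 3: bytes[2:3] = 66 -> value 102 (1 byte(s))
  byte[3]=0x93 cont=1 payload=0x13=19: acc |= 19<<0 -> acc=19 shift=7
  byte[4]=0x1A cont=0 payload=0x1A=26: acc |= 26<<7 -> acc=3347 shift=14 [end]
Varint 4: bytes[3:5] = 93 1A -> value 3347 (2 byte(s))
  byte[5]=0x64 cont=0 payload=0x64=100: acc |= 100<<0 -> acc=100 shift=7 [end]
Varint 5: bytes[5:6] = 64 -> value 100 (1 byte(s))
  byte[6]=0xAC cont=1 payload=0x2C=44: acc |= 44<<0 -> acc=44 shift=7
  byte[7]=0x1E cont=0 payload=0x1E=30: acc |= 30<<7 -> acc=3884 shift=14 [end]
Varint 6: bytes[6:8] = AC 1E -> value 3884 (2 byte(s))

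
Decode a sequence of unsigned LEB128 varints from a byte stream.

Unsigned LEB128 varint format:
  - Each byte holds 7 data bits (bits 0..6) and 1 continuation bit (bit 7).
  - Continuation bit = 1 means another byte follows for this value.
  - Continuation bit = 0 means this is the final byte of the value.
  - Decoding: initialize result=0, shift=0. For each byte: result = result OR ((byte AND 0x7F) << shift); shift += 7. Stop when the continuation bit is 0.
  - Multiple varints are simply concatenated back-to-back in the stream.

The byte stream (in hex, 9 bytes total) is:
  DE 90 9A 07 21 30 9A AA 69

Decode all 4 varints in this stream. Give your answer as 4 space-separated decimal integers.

  byte[0]=0xDE cont=1 payload=0x5E=94: acc |= 94<<0 -> acc=94 shift=7
  byte[1]=0x90 cont=1 payload=0x10=16: acc |= 16<<7 -> acc=2142 shift=14
  byte[2]=0x9A cont=1 payload=0x1A=26: acc |= 26<<14 -> acc=428126 shift=21
  byte[3]=0x07 cont=0 payload=0x07=7: acc |= 7<<21 -> acc=15108190 shift=28 [end]
Varint 1: bytes[0:4] = DE 90 9A 07 -> value 15108190 (4 byte(s))
  byte[4]=0x21 cont=0 payload=0x21=33: acc |= 33<<0 -> acc=33 shift=7 [end]
Varint 2: bytes[4:5] = 21 -> value 33 (1 byte(s))
  byte[5]=0x30 cont=0 payload=0x30=48: acc |= 48<<0 -> acc=48 shift=7 [end]
Varint 3: bytes[5:6] = 30 -> value 48 (1 byte(s))
  byte[6]=0x9A cont=1 payload=0x1A=26: acc |= 26<<0 -> acc=26 shift=7
  byte[7]=0xAA cont=1 payload=0x2A=42: acc |= 42<<7 -> acc=5402 shift=14
  byte[8]=0x69 cont=0 payload=0x69=105: acc |= 105<<14 -> acc=1725722 shift=21 [end]
Varint 4: bytes[6:9] = 9A AA 69 -> value 1725722 (3 byte(s))

Answer: 15108190 33 48 1725722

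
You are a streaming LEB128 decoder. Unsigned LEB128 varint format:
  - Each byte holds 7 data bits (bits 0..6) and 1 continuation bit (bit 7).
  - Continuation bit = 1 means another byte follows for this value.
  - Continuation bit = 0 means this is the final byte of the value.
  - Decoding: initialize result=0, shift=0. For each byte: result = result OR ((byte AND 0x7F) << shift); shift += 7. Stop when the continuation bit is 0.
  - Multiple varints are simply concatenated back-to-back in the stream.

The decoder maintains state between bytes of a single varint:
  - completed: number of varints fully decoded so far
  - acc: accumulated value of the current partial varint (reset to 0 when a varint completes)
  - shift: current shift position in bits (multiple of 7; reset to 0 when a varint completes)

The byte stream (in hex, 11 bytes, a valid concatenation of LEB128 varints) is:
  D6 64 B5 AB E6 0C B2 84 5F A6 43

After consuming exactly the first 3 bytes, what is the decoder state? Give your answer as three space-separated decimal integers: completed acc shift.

Answer: 1 53 7

Derivation:
byte[0]=0xD6 cont=1 payload=0x56: acc |= 86<<0 -> completed=0 acc=86 shift=7
byte[1]=0x64 cont=0 payload=0x64: varint #1 complete (value=12886); reset -> completed=1 acc=0 shift=0
byte[2]=0xB5 cont=1 payload=0x35: acc |= 53<<0 -> completed=1 acc=53 shift=7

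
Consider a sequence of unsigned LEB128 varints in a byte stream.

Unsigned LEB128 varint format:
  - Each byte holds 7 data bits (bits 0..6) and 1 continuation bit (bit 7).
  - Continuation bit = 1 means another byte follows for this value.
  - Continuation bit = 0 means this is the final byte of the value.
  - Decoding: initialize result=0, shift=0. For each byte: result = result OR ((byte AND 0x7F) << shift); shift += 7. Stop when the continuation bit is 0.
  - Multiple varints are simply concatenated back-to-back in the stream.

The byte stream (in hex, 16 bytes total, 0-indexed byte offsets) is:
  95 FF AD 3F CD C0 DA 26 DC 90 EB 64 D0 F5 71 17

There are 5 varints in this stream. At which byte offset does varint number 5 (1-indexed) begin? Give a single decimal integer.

  byte[0]=0x95 cont=1 payload=0x15=21: acc |= 21<<0 -> acc=21 shift=7
  byte[1]=0xFF cont=1 payload=0x7F=127: acc |= 127<<7 -> acc=16277 shift=14
  byte[2]=0xAD cont=1 payload=0x2D=45: acc |= 45<<14 -> acc=753557 shift=21
  byte[3]=0x3F cont=0 payload=0x3F=63: acc |= 63<<21 -> acc=132874133 shift=28 [end]
Varint 1: bytes[0:4] = 95 FF AD 3F -> value 132874133 (4 byte(s))
  byte[4]=0xCD cont=1 payload=0x4D=77: acc |= 77<<0 -> acc=77 shift=7
  byte[5]=0xC0 cont=1 payload=0x40=64: acc |= 64<<7 -> acc=8269 shift=14
  byte[6]=0xDA cont=1 payload=0x5A=90: acc |= 90<<14 -> acc=1482829 shift=21
  byte[7]=0x26 cont=0 payload=0x26=38: acc |= 38<<21 -> acc=81174605 shift=28 [end]
Varint 2: bytes[4:8] = CD C0 DA 26 -> value 81174605 (4 byte(s))
  byte[8]=0xDC cont=1 payload=0x5C=92: acc |= 92<<0 -> acc=92 shift=7
  byte[9]=0x90 cont=1 payload=0x10=16: acc |= 16<<7 -> acc=2140 shift=14
  byte[10]=0xEB cont=1 payload=0x6B=107: acc |= 107<<14 -> acc=1755228 shift=21
  byte[11]=0x64 cont=0 payload=0x64=100: acc |= 100<<21 -> acc=211470428 shift=28 [end]
Varint 3: bytes[8:12] = DC 90 EB 64 -> value 211470428 (4 byte(s))
  byte[12]=0xD0 cont=1 payload=0x50=80: acc |= 80<<0 -> acc=80 shift=7
  byte[13]=0xF5 cont=1 payload=0x75=117: acc |= 117<<7 -> acc=15056 shift=14
  byte[14]=0x71 cont=0 payload=0x71=113: acc |= 113<<14 -> acc=1866448 shift=21 [end]
Varint 4: bytes[12:15] = D0 F5 71 -> value 1866448 (3 byte(s))
  byte[15]=0x17 cont=0 payload=0x17=23: acc |= 23<<0 -> acc=23 shift=7 [end]
Varint 5: bytes[15:16] = 17 -> value 23 (1 byte(s))

Answer: 15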